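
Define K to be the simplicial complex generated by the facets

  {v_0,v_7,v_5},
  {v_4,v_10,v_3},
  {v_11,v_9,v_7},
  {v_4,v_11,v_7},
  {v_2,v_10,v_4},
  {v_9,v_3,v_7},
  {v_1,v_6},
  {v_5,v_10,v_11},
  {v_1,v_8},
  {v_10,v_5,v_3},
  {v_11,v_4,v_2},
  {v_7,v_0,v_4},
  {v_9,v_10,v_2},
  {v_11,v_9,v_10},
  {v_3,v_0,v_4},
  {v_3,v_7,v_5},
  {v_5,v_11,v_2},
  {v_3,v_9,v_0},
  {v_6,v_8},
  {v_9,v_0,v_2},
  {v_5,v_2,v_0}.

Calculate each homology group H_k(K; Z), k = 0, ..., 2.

H_0 ≅ Z^2,  H_1 ≅ Z^2 ⊕ Z/2Z,  H_2 = 0.

We work with the vertex ordering v_0 < v_1 < v_2 < v_3 < v_4 < v_5 < v_6 < v_7 < v_8 < v_9 < v_10 < v_11. The simplices of K, each written with vertices in increasing order, are:

  0-simplices (12): [v_0], [v_1], [v_2], [v_3], [v_4], [v_5], [v_6], [v_7], [v_8], [v_9], [v_10], [v_11]
  1-simplices (30): (30 of them)
  2-simplices (18): (18 of them)

giving chain groups C_0 ≅ Z^12, C_1 ≅ Z^30, C_2 ≅ Z^18.

Boundary ∂_1: C_1 → C_0 maps an edge to its endpoints' difference, ∂[p,q] = q − p.
This gives a 12×30 integer matrix of rank 10; reducing to Smith normal form yields diagonal entries (1,1,1,1,1,1,1,1,1,1).

∂_2: C_2 → C_1 sends each 2-simplex [p,q,r] to [q,r] − [p,r] + [p,q]. For instance
  ∂[v_0,v_5,v_7] = [v_5,v_7] − [v_0,v_7] + [v_0,v_5],
  ∂[v_7,v_9,v_11] = [v_9,v_11] − [v_7,v_11] + [v_7,v_9].
The 30×18 boundary matrix has rank 18 and Smith normal form diag(1,1,1,1,1,1,1,1,1,1,1,1,1,1,1,1,1,2).

From H_k ≅ ker(∂_k) / im(∂_{k+1}) we obtain:

  H_0: rank C_0 − rank ∂_1 = 12 − 10 = 2, and the invariant factors of ∂_1 are all 1, so H_0 ≅ Z^2.
  H_1: rank ker ∂_1 − rank ∂_2 = (30 − 10) − 18 = 2, and ∂_2 has invariant factor 2 > 1, so H_1 ≅ Z^2 ⊕ Z/2Z.
  H_2: rank ker ∂_2 − rank ∂_3 = (18 − 18) − 0 = 0, and there is no ∂_3, so H_2 ≅ 0.

(K is a triangulation of the disjoint union of the Klein bottle and the circle S^1.)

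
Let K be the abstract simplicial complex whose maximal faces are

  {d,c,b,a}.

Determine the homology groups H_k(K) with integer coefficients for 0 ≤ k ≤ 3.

K has 4 vertices, 6 edges, 4 triangles, 1 3-simplex.
rank ∂_0 = 0, rank ∂_1 = 3 ⇒ b_0 = 4 − 0 − 3 = 1; all invariant factors of ∂_1 are 1 so no torsion. So H_0 ≅ Z.
rank ∂_1 = 3, rank ∂_2 = 3 ⇒ b_1 = 6 − 3 − 3 = 0; all invariant factors of ∂_2 are 1 so no torsion. So H_1 ≅ 0.
rank ∂_2 = 3, rank ∂_3 = 1 ⇒ b_2 = 4 − 3 − 1 = 0; all invariant factors of ∂_3 are 1 so no torsion. So H_2 ≅ 0.
rank ∂_3 = 1, rank ∂_4 = 0 ⇒ b_3 = 1 − 1 − 0 = 0. So H_3 ≅ 0.

H_0 ≅ Z,  H_1 = 0,  H_2 = 0,  H_3 = 0.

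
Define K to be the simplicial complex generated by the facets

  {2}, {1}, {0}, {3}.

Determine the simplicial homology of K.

We work with the vertex ordering 0 < 1 < 2 < 3. The simplices of K, each written with vertices in increasing order, are:

  0-simplices (4): [0], [1], [2], [3]

so the chain groups are C_0 ≅ Z^4.

From H_k ≅ ker(∂_k) / im(∂_{k+1}) we obtain:

  H_0: rank C_0 − rank ∂_1 = 4 − 0 = 4, and there is no ∂_1, so H_0 ≅ Z^4.

H_0 = Z^4.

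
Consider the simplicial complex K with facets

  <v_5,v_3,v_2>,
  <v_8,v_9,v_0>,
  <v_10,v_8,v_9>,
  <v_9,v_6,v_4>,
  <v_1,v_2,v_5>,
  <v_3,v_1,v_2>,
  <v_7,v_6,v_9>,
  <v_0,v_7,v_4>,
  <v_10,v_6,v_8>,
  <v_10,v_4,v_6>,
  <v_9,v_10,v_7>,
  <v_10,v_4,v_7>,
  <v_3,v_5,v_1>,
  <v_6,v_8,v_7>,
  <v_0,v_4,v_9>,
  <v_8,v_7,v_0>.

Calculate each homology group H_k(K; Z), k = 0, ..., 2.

H_0 = Z^2,  H_1 = Z/2Z,  H_2 = Z.

Order the vertices as v_0 < v_1 < v_2 < v_3 < v_4 < v_5 < v_6 < v_7 < v_8 < v_9 < v_10. Listing each simplex with vertices in this order, K has dimension 2 with simplices:

  0-simplices (11): [v_0], [v_1], [v_2], [v_3], [v_4], [v_5], [v_6], [v_7], [v_8], [v_9], [v_10]
  1-simplices (24): (24 of them)
  2-simplices (16): (16 of them)

so the chain groups are C_0 ≅ Z^11, C_1 ≅ Z^24, C_2 ≅ Z^16.

Boundary ∂_1: C_1 → C_0 maps an edge to its endpoints' difference, ∂[p,q] = q − p. For instance
  ∂[v_4,v_7] = [v_7] − [v_4].
The resulting 11×24 matrix has rank 9, and its Smith normal form has invariant factors (1,1,1,1,1,1,1,1,1).

∂_2: C_2 → C_1 sends each 2-simplex [p,q,r] to [q,r] − [p,r] + [p,q]. For instance
  ∂[v_6,v_7,v_9] = [v_7,v_9] − [v_6,v_9] + [v_6,v_7],
  ∂[v_7,v_9,v_10] = [v_9,v_10] − [v_7,v_10] + [v_7,v_9].
This gives a 24×16 integer matrix of rank 15; reducing to Smith normal form yields diagonal entries (1,1,1,1,1,1,1,1,1,1,1,1,1,1,2).

From H_k ≅ ker(∂_k) / im(∂_{k+1}) we obtain:

  H_0: rank C_0 − rank ∂_1 = 11 − 9 = 2, and the invariant factors of ∂_1 are all 1, so H_0 = Z^2.
  H_1: rank ker ∂_1 − rank ∂_2 = (24 − 9) − 15 = 0, and ∂_2 has invariant factor 2 > 1, so H_1 = Z/2Z.
  H_2: rank ker ∂_2 − rank ∂_3 = (16 − 15) − 0 = 1, and there is no ∂_3, so H_2 = Z.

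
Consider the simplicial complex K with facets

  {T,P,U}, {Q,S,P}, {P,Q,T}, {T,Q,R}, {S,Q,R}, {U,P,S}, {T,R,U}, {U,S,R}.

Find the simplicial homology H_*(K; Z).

H_0 ≅ Z,  H_1 = 0,  H_2 ≅ Z.

Take the total order P < Q < R < S < T < U on the vertex set. Then K (dimension 2) consists of the simplices:

  0-simplices (6): P, Q, R, S, T, U
  1-simplices (12): PQ, PS, PT, PU, QR, QS, QT, RS, RT, RU, SU, TU
  2-simplices (8): PQS, PQT, PSU, PTU, QRS, QRT, RSU, RTU

so the chain groups are C_0 ≅ Z^6, C_1 ≅ Z^12, C_2 ≅ Z^8.

Boundary ∂_1: C_1 → C_0 maps an edge to its endpoints' difference, ∂[p,q] = q − p. For instance
  ∂QT = T − Q.
As a 6×12 matrix over Z this has rank 5, with invariant factors (1,1,1,1,1).

∂_2: C_2 → C_1 maps a triangle to the signed sum of its edges. For instance
  ∂RSU = SU − RU + RS,
  ∂PTU = TU − PU + PT.
The resulting 12×8 matrix has rank 7, and its Smith normal form has invariant factors (1,1,1,1,1,1,1).

Reading off H_k = ker ∂_k / im ∂_{k+1}:

  H_0: rank C_0 − rank ∂_1 = 6 − 5 = 1, and the invariant factors of ∂_1 are all 1, so H_0 ≅ Z.
  H_1: rank ker ∂_1 − rank ∂_2 = (12 − 5) − 7 = 0, and the invariant factors of ∂_2 are all 1, so H_1 ≅ 0.
  H_2: rank ker ∂_2 − rank ∂_3 = (8 − 7) − 0 = 1, and there is no ∂_3, so H_2 ≅ Z.

As a check, the Euler characteristic is 6 − 12 + 8 = 2, which agrees with 1 − 0 + 1 = 2.
(K is a triangulation of the 2-sphere S^2.)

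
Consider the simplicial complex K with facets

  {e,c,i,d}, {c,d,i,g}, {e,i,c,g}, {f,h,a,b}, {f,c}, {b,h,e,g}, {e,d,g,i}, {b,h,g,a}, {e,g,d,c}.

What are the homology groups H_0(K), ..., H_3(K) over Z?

Fix the vertex order a < b < c < d < e < f < g < h < i and write every simplex with vertices in increasing order. Then dim K = 3 and the simplices of K are:

  0-simplices (9): a, b, c, d, e, f, g, h, i
  1-simplices (22): ab, af, ag, ah, be, bf, bg, bh, cd, ce, cf, cg, ci, de, dg, di, eg, eh, ei, fh, gh, gi
  2-simplices (20): abf, abg, abh, afh, agh, beg, beh, bfh, bgh, cde, cdg, cdi, ceg, cei, cgi, deg, dei, dgi, egh, egi
  3-simplices (8): abfh, abgh, begh, cdeg, cdei, cdgi, cegi, degi

giving chain groups C_0 ≅ Z^9, C_1 ≅ Z^22, C_2 ≅ Z^20, C_3 ≅ Z^8.

∂_1: C_1 → C_0 maps an edge to its endpoints' difference, ∂[p,q] = q − p. For instance
  ∂cd = d − c.
The resulting 9×22 matrix has rank 8, and its Smith normal form has invariant factors (1,1,1,1,1,1,1,1).

Boundary ∂_2: C_2 → C_1 sends each 2-simplex [p,q,r] to [q,r] − [p,r] + [p,q]. For instance
  ∂afh = fh − ah + af,
  ∂cdg = dg − cg + cd.
The 22×20 boundary matrix has rank 13 and Smith normal form diag(1,1,1,1,1,1,1,1,1,1,1,1,1).

The boundary map ∂_3: C_3 → C_2 sends each 3-simplex σ to the alternating sum Σ_i (−1)^i (σ with its i-th vertex removed). For instance
  ∂cegi = egi − cgi + cei − ceg,
  ∂degi = egi − dgi + dei − deg.
The resulting 20×8 matrix has rank 7, and its Smith normal form has invariant factors (1,1,1,1,1,1,1).

Now H_k = ker ∂_k / im ∂_{k+1}, so:

  H_0: rank C_0 − rank ∂_1 = 9 − 8 = 1, and the invariant factors of ∂_1 are all 1, so H_0 = Z.
  H_1: rank ker ∂_1 − rank ∂_2 = (22 − 8) − 13 = 1, and the invariant factors of ∂_2 are all 1, so H_1 = Z.
  H_2: rank ker ∂_2 − rank ∂_3 = (20 − 13) − 7 = 0, and the invariant factors of ∂_3 are all 1, so H_2 = 0.
  H_3: rank ker ∂_3 − rank ∂_4 = (8 − 7) − 0 = 1, and there is no ∂_4, so H_3 = Z.

As a check, the Euler characteristic is 9 − 22 + 20 − 8 = -1, which agrees with 1 − 1 + 0 − 1 = -1.

H_0 ≅ Z,  H_1 ≅ Z,  H_2 = 0,  H_3 ≅ Z.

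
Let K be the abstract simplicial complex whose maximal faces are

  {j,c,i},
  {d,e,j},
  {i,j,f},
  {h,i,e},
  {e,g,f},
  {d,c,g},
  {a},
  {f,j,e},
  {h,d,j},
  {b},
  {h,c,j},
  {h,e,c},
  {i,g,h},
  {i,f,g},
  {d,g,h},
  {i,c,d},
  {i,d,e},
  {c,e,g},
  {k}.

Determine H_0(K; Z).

H_0 ≅ Z^4.

Order the vertices as a < b < c < d < e < f < g < h < i < j < k. Listing each simplex with vertices in this order, K has dimension 2 with simplices:

  0-simplices (11): a, b, c, d, e, f, g, h, i, j, k
  1-simplices (24): cd, ce, cg, ch, ci, cj, de, dg, dh, di, dj, ef, eg, eh, ei, ej, fg, fi, fj, gh, gi, hi, hj, ij
  2-simplices (16): cdg, cdi, ceg, ceh, chj, cij, dei, dej, dgh, dhj, efg, efj, ehi, fgi, fij, ghi

giving chain groups C_0 ≅ Z^11, C_1 ≅ Z^24, C_2 ≅ Z^16.

∂_1: C_1 → C_0 is given by ∂[p,q] = [q] − [p]. For instance
  ∂ce = e − c.
The resulting 11×24 matrix has rank 7, and its Smith normal form has invariant factors (1,1,1,1,1,1,1).

∂_2: C_2 → C_1 sends each 2-simplex [p,q,r] to [q,r] − [p,r] + [p,q]. For instance
  ∂fij = ij − fj + fi,
  ∂ehi = hi − ei + eh.
This gives a 24×16 integer matrix of rank 15; reducing to Smith normal form yields diagonal entries (1,1,1,1,1,1,1,1,1,1,1,1,1,1,1).

Reading off H_k = ker ∂_k / im ∂_{k+1}:

  H_0: rank C_0 − rank ∂_1 = 11 − 7 = 4, and the invariant factors of ∂_1 are all 1, so H_0 = Z^4.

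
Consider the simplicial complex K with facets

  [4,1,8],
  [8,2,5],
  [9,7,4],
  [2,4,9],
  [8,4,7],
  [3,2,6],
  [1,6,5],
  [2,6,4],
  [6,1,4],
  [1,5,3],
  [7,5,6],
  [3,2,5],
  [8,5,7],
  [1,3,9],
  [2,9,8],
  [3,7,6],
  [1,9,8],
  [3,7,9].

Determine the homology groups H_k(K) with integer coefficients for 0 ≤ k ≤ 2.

Take the total order 1 < 2 < 3 < 4 < 5 < 6 < 7 < 8 < 9 on the vertex set. Then K (dimension 2) consists of the simplices:

  0-simplices (9): [1], [2], [3], [4], [5], [6], [7], [8], [9]
  1-simplices (27): (27 of them)
  2-simplices (18): [1,3,5], [1,3,9], [1,4,6], [1,4,8], [1,5,6], [1,8,9], [2,3,5], [2,3,6], [2,4,6], [2,4,9], [2,5,8], [2,8,9], [3,6,7], [3,7,9], [4,7,8], [4,7,9], [5,6,7], [5,7,8]

so the chain groups are C_0 ≅ Z^9, C_1 ≅ Z^27, C_2 ≅ Z^18.

Boundary ∂_1: C_1 → C_0 maps an edge to its endpoints' difference, ∂[p,q] = q − p. For instance
  ∂[1,4] = [4] − [1].
This gives a 9×27 integer matrix of rank 8; reducing to Smith normal form yields diagonal entries (1,1,1,1,1,1,1,1).

Boundary ∂_2: C_2 → C_1 maps a triangle to the signed sum of its edges. For instance
  ∂[1,3,5] = [3,5] − [1,5] + [1,3],
  ∂[1,4,6] = [4,6] − [1,6] + [1,4].
The resulting 27×18 matrix has rank 18, and its Smith normal form has invariant factors (1,1,1,1,1,1,1,1,1,1,1,1,1,1,1,1,1,2).

Now H_k = ker ∂_k / im ∂_{k+1}, so:

  H_0: rank C_0 − rank ∂_1 = 9 − 8 = 1, and the invariant factors of ∂_1 are all 1, so H_0 = Z.
  H_1: rank ker ∂_1 − rank ∂_2 = (27 − 8) − 18 = 1, and ∂_2 has invariant factor 2 > 1, so H_1 = Z ⊕ Z/2.
  H_2: rank ker ∂_2 − rank ∂_3 = (18 − 18) − 0 = 0, and there is no ∂_3, so H_2 = 0.

(K is a triangulation of the Klein bottle.)

H_0 = Z,  H_1 = Z ⊕ Z/2,  H_2 = 0.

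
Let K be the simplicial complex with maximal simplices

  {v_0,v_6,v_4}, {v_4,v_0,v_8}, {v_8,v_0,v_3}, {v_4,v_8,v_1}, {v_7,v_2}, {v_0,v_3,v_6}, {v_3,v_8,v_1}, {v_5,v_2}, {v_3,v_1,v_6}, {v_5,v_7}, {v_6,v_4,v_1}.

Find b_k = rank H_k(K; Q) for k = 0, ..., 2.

b_0 = 2, b_1 = 1, b_2 = 1.

We work with the vertex ordering v_0 < v_1 < v_2 < v_3 < v_4 < v_5 < v_6 < v_7 < v_8. The simplices of K, each written with vertices in increasing order, are:

  0-simplices (9): [v_0], [v_1], [v_2], [v_3], [v_4], [v_5], [v_6], [v_7], [v_8]
  1-simplices (15): (15 of them)
  2-simplices (8): [v_0,v_3,v_6], [v_0,v_3,v_8], [v_0,v_4,v_6], [v_0,v_4,v_8], [v_1,v_3,v_6], [v_1,v_3,v_8], [v_1,v_4,v_6], [v_1,v_4,v_8]

giving chain groups C_0 ≅ Z^9, C_1 ≅ Z^15, C_2 ≅ Z^8.

The boundary map ∂_1: C_1 → C_0 maps an edge to its endpoints' difference, ∂[p,q] = q − p.
This gives a 9×15 integer matrix of rank 7; reducing to Smith normal form yields diagonal entries (1,1,1,1,1,1,1).

The boundary map ∂_2: C_2 → C_1 maps a triangle to the signed sum of its edges. For instance
  ∂[v_1,v_3,v_6] = [v_3,v_6] − [v_1,v_6] + [v_1,v_3],
  ∂[v_0,v_4,v_8] = [v_4,v_8] − [v_0,v_8] + [v_0,v_4].
As a 15×8 matrix over Z this has rank 7, with invariant factors (1,1,1,1,1,1,1).

Computing H_k = (kernel of ∂_k) / (image of ∂_{k+1}):

  H_0: rank C_0 − rank ∂_1 = 9 − 7 = 2, and the invariant factors of ∂_1 are all 1, so H_0 ≅ Z^2.
  H_1: rank ker ∂_1 − rank ∂_2 = (15 − 7) − 7 = 1, and the invariant factors of ∂_2 are all 1, so H_1 ≅ Z.
  H_2: rank ker ∂_2 − rank ∂_3 = (8 − 7) − 0 = 1, and there is no ∂_3, so H_2 ≅ Z.

As a check, the Euler characteristic is 9 − 15 + 8 = 2, which agrees with 2 − 1 + 1 = 2.

Hence the Betti numbers are b_0 = 2, b_1 = 1, b_2 = 1.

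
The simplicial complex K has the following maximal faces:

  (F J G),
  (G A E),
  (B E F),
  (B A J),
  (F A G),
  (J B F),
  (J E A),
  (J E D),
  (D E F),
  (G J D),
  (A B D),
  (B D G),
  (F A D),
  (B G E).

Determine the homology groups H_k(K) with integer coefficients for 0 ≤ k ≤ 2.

H_0 = Z,  H_1 = Z^2,  H_2 = Z.

Order the vertices as A < B < D < E < F < G < J. Listing each simplex with vertices in this order, K has dimension 2 with simplices:

  0-simplices (7): A, B, D, E, F, G, J
  1-simplices (21): AB, AD, AE, AF, AG, AJ, BD, BE, BF, BG, BJ, DE, DF, DG, DJ, EF, EG, EJ, FG, FJ, GJ
  2-simplices (14): ABD, ABJ, ADF, AEG, AEJ, AFG, BDG, BEF, BEG, BFJ, DEF, DEJ, DGJ, FGJ

giving chain groups C_0 ≅ Z^7, C_1 ≅ Z^21, C_2 ≅ Z^14.

Boundary ∂_1: C_1 → C_0 sends each edge [p,q] (with p < q) to q − p. For instance
  ∂DJ = J − D.
The 7×21 boundary matrix has rank 6 and Smith normal form diag(1,1,1,1,1,1).

∂_2: C_2 → C_1 sends each 2-simplex [p,q,r] to [q,r] − [p,r] + [p,q]. For instance
  ∂AEG = EG − AG + AE,
  ∂BEG = EG − BG + BE.
The resulting 21×14 matrix has rank 13, and its Smith normal form has invariant factors (1,1,1,1,1,1,1,1,1,1,1,1,1).

Now H_k = ker ∂_k / im ∂_{k+1}, so:

  H_0: rank C_0 − rank ∂_1 = 7 − 6 = 1, and the invariant factors of ∂_1 are all 1, so H_0 ≅ Z.
  H_1: rank ker ∂_1 − rank ∂_2 = (21 − 6) − 13 = 2, and the invariant factors of ∂_2 are all 1, so H_1 ≅ Z^2.
  H_2: rank ker ∂_2 − rank ∂_3 = (14 − 13) − 0 = 1, and there is no ∂_3, so H_2 ≅ Z.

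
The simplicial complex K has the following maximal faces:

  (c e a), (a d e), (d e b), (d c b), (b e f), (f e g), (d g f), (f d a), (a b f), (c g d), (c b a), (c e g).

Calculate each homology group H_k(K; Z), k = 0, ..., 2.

K has 7 vertices, 18 edges, 12 triangles.
rank ∂_0 = 0, rank ∂_1 = 6 ⇒ b_0 = 7 − 0 − 6 = 1; all invariant factors of ∂_1 are 1 so no torsion. So H_0 ≅ Z.
rank ∂_1 = 6, rank ∂_2 = 12 ⇒ b_1 = 18 − 6 − 12 = 0; ∂_2 has invariant factor(s) [2] giving torsion. So H_1 ≅ Z/2.
rank ∂_2 = 12, rank ∂_3 = 0 ⇒ b_2 = 12 − 12 − 0 = 0. So H_2 ≅ 0.

H_0 = Z,  H_1 = Z/2,  H_2 = 0.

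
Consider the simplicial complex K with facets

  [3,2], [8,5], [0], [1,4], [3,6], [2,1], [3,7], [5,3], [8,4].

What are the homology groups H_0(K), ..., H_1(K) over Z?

H_0 = Z^2,  H_1 = Z.

We work with the vertex ordering 0 < 1 < 2 < 3 < 4 < 5 < 6 < 7 < 8. The simplices of K, each written with vertices in increasing order, are:

  0-simplices (9): [0], [1], [2], [3], [4], [5], [6], [7], [8]
  1-simplices (8): [1,2], [1,4], [2,3], [3,5], [3,6], [3,7], [4,8], [5,8]

Hence C_0 ≅ Z^9, C_1 ≅ Z^8.

Boundary ∂_1: C_1 → C_0 maps an edge to its endpoints' difference, ∂[p,q] = q − p. For instance
  ∂[5,8] = [8] − [5].
The resulting 9×8 matrix has rank 7, and its Smith normal form has invariant factors (1,1,1,1,1,1,1).

Computing H_k = (kernel of ∂_k) / (image of ∂_{k+1}):

  H_0: rank C_0 − rank ∂_1 = 9 − 7 = 2, and the invariant factors of ∂_1 are all 1, so H_0 ≅ Z^2.
  H_1: rank ker ∂_1 − rank ∂_2 = (8 − 7) − 0 = 1, and there is no ∂_2, so H_1 ≅ Z.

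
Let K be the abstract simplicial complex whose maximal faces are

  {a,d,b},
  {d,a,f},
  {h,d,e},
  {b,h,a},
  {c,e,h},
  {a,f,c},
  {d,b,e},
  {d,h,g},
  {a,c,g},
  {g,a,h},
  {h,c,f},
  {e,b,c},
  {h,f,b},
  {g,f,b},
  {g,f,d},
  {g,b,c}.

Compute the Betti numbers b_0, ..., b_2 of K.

We work with the vertex ordering a < b < c < d < e < f < g < h. The simplices of K, each written with vertices in increasing order, are:

  0-simplices (8): a, b, c, d, e, f, g, h
  1-simplices (24): ab, ac, ad, af, ag, ah, bc, bd, be, bf, bg, bh, ce, cf, cg, ch, de, df, dg, dh, eh, fg, fh, gh
  2-simplices (16): abd, abh, acf, acg, adf, agh, bce, bcg, bde, bfg, bfh, ceh, cfh, deh, dfg, dgh

Hence C_0 ≅ Z^8, C_1 ≅ Z^24, C_2 ≅ Z^16.

∂_1: C_1 → C_0 maps an edge to its endpoints' difference, ∂[p,q] = q − p. For instance
  ∂dh = h − d.
The 8×24 boundary matrix has rank 7 and Smith normal form diag(1,1,1,1,1,1,1).

The boundary map ∂_2: C_2 → C_1 maps a triangle to the signed sum of its edges. For instance
  ∂bcg = cg − bg + bc,
  ∂dgh = gh − dh + dg.
The resulting 24×16 matrix has rank 15, and its Smith normal form has invariant factors (1,1,1,1,1,1,1,1,1,1,1,1,1,1,1).

Computing H_k = (kernel of ∂_k) / (image of ∂_{k+1}):

  H_0: rank C_0 − rank ∂_1 = 8 − 7 = 1, and the invariant factors of ∂_1 are all 1, so H_0 = Z.
  H_1: rank ker ∂_1 − rank ∂_2 = (24 − 7) − 15 = 2, and the invariant factors of ∂_2 are all 1, so H_1 = Z^2.
  H_2: rank ker ∂_2 − rank ∂_3 = (16 − 15) − 0 = 1, and there is no ∂_3, so H_2 = Z.

(K is a triangulation of the torus T^2.)

Hence the Betti numbers are b_0 = 1, b_1 = 2, b_2 = 1.

b_0 = 1, b_1 = 2, b_2 = 1.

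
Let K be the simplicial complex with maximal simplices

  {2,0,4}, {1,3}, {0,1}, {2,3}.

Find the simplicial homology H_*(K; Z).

H_0 = Z,  H_1 = Z,  H_2 = 0.

K has 5 vertices, 6 edges, 1 triangle.
rank ∂_0 = 0, rank ∂_1 = 4 ⇒ b_0 = 5 − 0 − 4 = 1; all invariant factors of ∂_1 are 1 so no torsion. So H_0 ≅ Z.
rank ∂_1 = 4, rank ∂_2 = 1 ⇒ b_1 = 6 − 4 − 1 = 1; all invariant factors of ∂_2 are 1 so no torsion. So H_1 ≅ Z.
rank ∂_2 = 1, rank ∂_3 = 0 ⇒ b_2 = 1 − 1 − 0 = 0. So H_2 ≅ 0.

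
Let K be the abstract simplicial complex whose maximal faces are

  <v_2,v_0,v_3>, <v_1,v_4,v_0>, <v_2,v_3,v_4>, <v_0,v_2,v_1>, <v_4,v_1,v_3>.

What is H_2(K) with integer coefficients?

H_2 ≅ 0.

Take the total order v_0 < v_1 < v_2 < v_3 < v_4 on the vertex set. Then K (dimension 2) consists of the simplices:

  0-simplices (5): [v_0], [v_1], [v_2], [v_3], [v_4]
  1-simplices (10): [v_0,v_1], [v_0,v_2], [v_0,v_3], [v_0,v_4], [v_1,v_2], [v_1,v_3], [v_1,v_4], [v_2,v_3], [v_2,v_4], [v_3,v_4]
  2-simplices (5): [v_0,v_1,v_2], [v_0,v_1,v_4], [v_0,v_2,v_3], [v_1,v_3,v_4], [v_2,v_3,v_4]

giving chain groups C_0 ≅ Z^5, C_1 ≅ Z^10, C_2 ≅ Z^5.

Boundary ∂_1: C_1 → C_0 is given by ∂[p,q] = [q] − [p].
As a 5×10 matrix over Z this has rank 4, with invariant factors (1,1,1,1).

The boundary map ∂_2: C_2 → C_1 sends each 2-simplex [p,q,r] to [q,r] − [p,r] + [p,q]. For instance
  ∂[v_0,v_1,v_4] = [v_1,v_4] − [v_0,v_4] + [v_0,v_1],
  ∂[v_0,v_2,v_3] = [v_2,v_3] − [v_0,v_3] + [v_0,v_2].
The 10×5 boundary matrix has rank 5 and Smith normal form diag(1,1,1,1,1).

From H_k ≅ ker(∂_k) / im(∂_{k+1}) we obtain:

  H_2: rank ker ∂_2 − rank ∂_3 = (5 − 5) − 0 = 0, and there is no ∂_3, so H_2 ≅ 0.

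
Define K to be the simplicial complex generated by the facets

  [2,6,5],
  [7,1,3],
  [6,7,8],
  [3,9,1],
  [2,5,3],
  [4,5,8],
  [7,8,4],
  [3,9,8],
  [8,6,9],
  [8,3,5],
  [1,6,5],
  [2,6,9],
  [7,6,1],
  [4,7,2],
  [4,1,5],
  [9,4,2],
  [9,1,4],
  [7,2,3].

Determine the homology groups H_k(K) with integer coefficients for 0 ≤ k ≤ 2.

H_0 ≅ Z,  H_1 ≅ Z^2,  H_2 ≅ Z.

We work with the vertex ordering 1 < 2 < 3 < 4 < 5 < 6 < 7 < 8 < 9. The simplices of K, each written with vertices in increasing order, are:

  0-simplices (9): [1], [2], [3], [4], [5], [6], [7], [8], [9]
  1-simplices (27): (27 of them)
  2-simplices (18): [1,3,7], [1,3,9], [1,4,5], [1,4,9], [1,5,6], [1,6,7], [2,3,5], [2,3,7], [2,4,7], [2,4,9], [2,5,6], [2,6,9], [3,5,8], [3,8,9], [4,5,8], [4,7,8], [6,7,8], [6,8,9]

giving chain groups C_0 ≅ Z^9, C_1 ≅ Z^27, C_2 ≅ Z^18.

Boundary ∂_1: C_1 → C_0 is given by ∂[p,q] = [q] − [p]. For instance
  ∂[5,8] = [8] − [5].
This gives a 9×27 integer matrix of rank 8; reducing to Smith normal form yields diagonal entries (1,1,1,1,1,1,1,1).

The boundary map ∂_2: C_2 → C_1 sends each 2-simplex [p,q,r] to [q,r] − [p,r] + [p,q]. For instance
  ∂[2,5,6] = [5,6] − [2,6] + [2,5],
  ∂[1,5,6] = [5,6] − [1,6] + [1,5].
The 27×18 boundary matrix has rank 17 and Smith normal form diag(1,1,1,1,1,1,1,1,1,1,1,1,1,1,1,1,1).

Now H_k = ker ∂_k / im ∂_{k+1}, so:

  H_0: rank C_0 − rank ∂_1 = 9 − 8 = 1, and the invariant factors of ∂_1 are all 1, so H_0 ≅ Z.
  H_1: rank ker ∂_1 − rank ∂_2 = (27 − 8) − 17 = 2, and the invariant factors of ∂_2 are all 1, so H_1 ≅ Z^2.
  H_2: rank ker ∂_2 − rank ∂_3 = (18 − 17) − 0 = 1, and there is no ∂_3, so H_2 ≅ Z.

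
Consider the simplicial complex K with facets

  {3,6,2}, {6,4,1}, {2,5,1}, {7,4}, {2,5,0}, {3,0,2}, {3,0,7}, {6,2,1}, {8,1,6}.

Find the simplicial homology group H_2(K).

Take the total order 0 < 1 < 2 < 3 < 4 < 5 < 6 < 7 < 8 on the vertex set. Then K (dimension 2) consists of the simplices:

  0-simplices (9): [0], [1], [2], [3], [4], [5], [6], [7], [8]
  1-simplices (17): [0,2], [0,3], [0,5], [0,7], [1,2], [1,4], [1,5], [1,6], [1,8], [2,3], [2,5], [2,6], [3,6], [3,7], [4,6], [4,7], [6,8]
  2-simplices (8): [0,2,3], [0,2,5], [0,3,7], [1,2,5], [1,2,6], [1,4,6], [1,6,8], [2,3,6]

so the chain groups are C_0 ≅ Z^9, C_1 ≅ Z^17, C_2 ≅ Z^8.

The boundary map ∂_1: C_1 → C_0 is given by ∂[p,q] = [q] − [p]. For instance
  ∂[2,6] = [6] − [2].
This gives a 9×17 integer matrix of rank 8; reducing to Smith normal form yields diagonal entries (1,1,1,1,1,1,1,1).

The boundary map ∂_2: C_2 → C_1 sends each 2-simplex [p,q,r] to [q,r] − [p,r] + [p,q]. For instance
  ∂[0,2,3] = [2,3] − [0,3] + [0,2],
  ∂[1,2,5] = [2,5] − [1,5] + [1,2].
This gives a 17×8 integer matrix of rank 8; reducing to Smith normal form yields diagonal entries (1,1,1,1,1,1,1,1).

Reading off H_k = ker ∂_k / im ∂_{k+1}:

  H_2: rank ker ∂_2 − rank ∂_3 = (8 − 8) − 0 = 0, and there is no ∂_3, so H_2 = 0.

H_2 = 0.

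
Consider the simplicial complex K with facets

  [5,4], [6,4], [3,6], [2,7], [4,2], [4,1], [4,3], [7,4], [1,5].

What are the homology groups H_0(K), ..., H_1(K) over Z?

Take the total order 1 < 2 < 3 < 4 < 5 < 6 < 7 on the vertex set. Then K (dimension 1) consists of the simplices:

  0-simplices (7): [1], [2], [3], [4], [5], [6], [7]
  1-simplices (9): [1,4], [1,5], [2,4], [2,7], [3,4], [3,6], [4,5], [4,6], [4,7]

giving chain groups C_0 ≅ Z^7, C_1 ≅ Z^9.

∂_1: C_1 → C_0 sends each edge [p,q] (with p < q) to q − p. For instance
  ∂[4,6] = [6] − [4].
The resulting 7×9 matrix has rank 6, and its Smith normal form has invariant factors (1,1,1,1,1,1).

From H_k ≅ ker(∂_k) / im(∂_{k+1}) we obtain:

  H_0: rank C_0 − rank ∂_1 = 7 − 6 = 1, and the invariant factors of ∂_1 are all 1, so H_0 = Z.
  H_1: rank ker ∂_1 − rank ∂_2 = (9 − 6) − 0 = 3, and there is no ∂_2, so H_1 = Z^3.

(K is a triangulation of a wedge of 3 circles.)

H_0 = Z,  H_1 = Z^3.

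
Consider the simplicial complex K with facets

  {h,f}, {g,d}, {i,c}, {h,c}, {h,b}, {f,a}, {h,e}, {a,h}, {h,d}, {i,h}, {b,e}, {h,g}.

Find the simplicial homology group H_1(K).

K has 9 vertices, 12 edges.
rank ∂_1 = 8, rank ∂_2 = 0 ⇒ b_1 = 12 − 8 − 0 = 4. So H_1 = Z^4.

H_1 = Z^4.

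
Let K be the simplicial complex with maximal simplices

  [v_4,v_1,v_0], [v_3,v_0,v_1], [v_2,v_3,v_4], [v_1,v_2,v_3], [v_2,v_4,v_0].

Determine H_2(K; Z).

K has 5 vertices, 10 edges, 5 triangles.
rank ∂_2 = 5, rank ∂_3 = 0 ⇒ b_2 = 5 − 5 − 0 = 0. So H_2 = 0.

H_2 = 0.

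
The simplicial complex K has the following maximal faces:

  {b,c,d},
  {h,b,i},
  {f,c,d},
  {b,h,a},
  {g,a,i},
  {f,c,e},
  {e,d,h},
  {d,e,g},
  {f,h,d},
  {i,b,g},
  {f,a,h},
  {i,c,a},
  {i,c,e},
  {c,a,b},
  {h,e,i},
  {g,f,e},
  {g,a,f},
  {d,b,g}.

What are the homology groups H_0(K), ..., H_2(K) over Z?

H_0 = Z,  H_1 = Z ⊕ Z/2Z,  H_2 = 0.

Take the total order a < b < c < d < e < f < g < h < i on the vertex set. Then K (dimension 2) consists of the simplices:

  0-simplices (9): a, b, c, d, e, f, g, h, i
  1-simplices (27): ab, ac, af, ag, ah, ai, bc, bd, bg, bh, bi, cd, ce, cf, ci, de, df, dg, dh, ef, eg, eh, ei, fg, fh, gi, hi
  2-simplices (18): abc, abh, aci, afg, afh, agi, bcd, bdg, bgi, bhi, cdf, cef, cei, deg, deh, dfh, efg, ehi

so the chain groups are C_0 ≅ Z^9, C_1 ≅ Z^27, C_2 ≅ Z^18.

Boundary ∂_1: C_1 → C_0 maps an edge to its endpoints' difference, ∂[p,q] = q − p. For instance
  ∂bi = i − b.
The 9×27 boundary matrix has rank 8 and Smith normal form diag(1,1,1,1,1,1,1,1).

Boundary ∂_2: C_2 → C_1 maps a triangle to the signed sum of its edges. For instance
  ∂bgi = gi − bi + bg,
  ∂agi = gi − ai + ag.
The resulting 27×18 matrix has rank 18, and its Smith normal form has invariant factors (1,1,1,1,1,1,1,1,1,1,1,1,1,1,1,1,1,2).

From H_k ≅ ker(∂_k) / im(∂_{k+1}) we obtain:

  H_0: rank C_0 − rank ∂_1 = 9 − 8 = 1, and the invariant factors of ∂_1 are all 1, so H_0 ≅ Z.
  H_1: rank ker ∂_1 − rank ∂_2 = (27 − 8) − 18 = 1, and ∂_2 has invariant factor 2 > 1, so H_1 ≅ Z ⊕ Z/2Z.
  H_2: rank ker ∂_2 − rank ∂_3 = (18 − 18) − 0 = 0, and there is no ∂_3, so H_2 ≅ 0.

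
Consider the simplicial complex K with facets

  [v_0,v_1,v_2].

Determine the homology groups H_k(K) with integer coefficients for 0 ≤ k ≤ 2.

H_0 ≅ Z,  H_1 = 0,  H_2 = 0.

We work with the vertex ordering v_0 < v_1 < v_2. The simplices of K, each written with vertices in increasing order, are:

  0-simplices (3): [v_0], [v_1], [v_2]
  1-simplices (3): [v_0,v_1], [v_0,v_2], [v_1,v_2]
  2-simplices (1): [v_0,v_1,v_2]

Hence C_0 ≅ Z^3, C_1 ≅ Z^3, C_2 ≅ Z^1.

The boundary map ∂_1: C_1 → C_0 sends each edge [p,q] (with p < q) to q − p. For instance
  ∂[v_1,v_2] = [v_2] − [v_1].
This gives a 3×3 integer matrix of rank 2; reducing to Smith normal form yields diagonal entries (1,1).

Boundary ∂_2: C_2 → C_1 maps a triangle to the signed sum of its edges. For instance
  ∂[v_0,v_1,v_2] = [v_1,v_2] − [v_0,v_2] + [v_0,v_1].
The resulting 3×1 matrix has rank 1, and its Smith normal form has invariant factors (1).

Now H_k = ker ∂_k / im ∂_{k+1}, so:

  H_0: rank C_0 − rank ∂_1 = 3 − 2 = 1, and the invariant factors of ∂_1 are all 1, so H_0 = Z.
  H_1: rank ker ∂_1 − rank ∂_2 = (3 − 2) − 1 = 0, and the invariant factors of ∂_2 are all 1, so H_1 = 0.
  H_2: rank ker ∂_2 − rank ∂_3 = (1 − 1) − 0 = 0, and there is no ∂_3, so H_2 = 0.

As a check, the Euler characteristic is 3 − 3 + 1 = 1, which agrees with 1 − 0 + 0 = 1.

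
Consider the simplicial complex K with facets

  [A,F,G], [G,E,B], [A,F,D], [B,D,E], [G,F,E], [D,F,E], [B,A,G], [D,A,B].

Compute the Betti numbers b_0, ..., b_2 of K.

b_0 = 1, b_1 = 0, b_2 = 1.

K has 6 vertices, 12 edges, 8 triangles.
rank ∂_0 = 0, rank ∂_1 = 5 ⇒ b_0 = 6 − 0 − 5 = 1; all invariant factors of ∂_1 are 1 so no torsion. So H_0 ≅ Z.
rank ∂_1 = 5, rank ∂_2 = 7 ⇒ b_1 = 12 − 5 − 7 = 0; all invariant factors of ∂_2 are 1 so no torsion. So H_1 ≅ 0.
rank ∂_2 = 7, rank ∂_3 = 0 ⇒ b_2 = 8 − 7 − 0 = 1. So H_2 ≅ Z.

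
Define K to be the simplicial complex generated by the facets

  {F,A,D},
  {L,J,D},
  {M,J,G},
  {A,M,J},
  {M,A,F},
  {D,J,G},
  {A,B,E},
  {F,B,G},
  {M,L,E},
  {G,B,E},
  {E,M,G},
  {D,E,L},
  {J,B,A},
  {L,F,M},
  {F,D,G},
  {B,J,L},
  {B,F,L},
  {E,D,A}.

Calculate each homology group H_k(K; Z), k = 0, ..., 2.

Take the total order A < B < D < E < F < G < J < L < M on the vertex set. Then K (dimension 2) consists of the simplices:

  0-simplices (9): A, B, D, E, F, G, J, L, M
  1-simplices (27): AB, AD, AE, AF, AJ, AM, BE, BF, BG, BJ, BL, DE, DF, DG, DJ, DL, EG, EL, EM, FG, FL, FM, GJ, GM, JL, JM, LM
  2-simplices (18): ABE, ABJ, ADE, ADF, AFM, AJM, BEG, BFG, BFL, BJL, DEL, DFG, DGJ, DJL, EGM, ELM, FLM, GJM

giving chain groups C_0 ≅ Z^9, C_1 ≅ Z^27, C_2 ≅ Z^18.

Boundary ∂_1: C_1 → C_0 is given by ∂[p,q] = [q] − [p]. For instance
  ∂BE = E − B.
The 9×27 boundary matrix has rank 8 and Smith normal form diag(1,1,1,1,1,1,1,1).

The boundary map ∂_2: C_2 → C_1 maps a triangle to the signed sum of its edges. For instance
  ∂ABE = BE − AE + AB,
  ∂BEG = EG − BG + BE.
As a 27×18 matrix over Z this has rank 17, with invariant factors (1,1,1,1,1,1,1,1,1,1,1,1,1,1,1,1,1).

Computing H_k = (kernel of ∂_k) / (image of ∂_{k+1}):

  H_0: rank C_0 − rank ∂_1 = 9 − 8 = 1, and the invariant factors of ∂_1 are all 1, so H_0 = Z.
  H_1: rank ker ∂_1 − rank ∂_2 = (27 − 8) − 17 = 2, and the invariant factors of ∂_2 are all 1, so H_1 = Z^2.
  H_2: rank ker ∂_2 − rank ∂_3 = (18 − 17) − 0 = 1, and there is no ∂_3, so H_2 = Z.

As a check, the Euler characteristic is 9 − 27 + 18 = 0, which agrees with 1 − 2 + 1 = 0.

H_0 = Z,  H_1 = Z^2,  H_2 = Z.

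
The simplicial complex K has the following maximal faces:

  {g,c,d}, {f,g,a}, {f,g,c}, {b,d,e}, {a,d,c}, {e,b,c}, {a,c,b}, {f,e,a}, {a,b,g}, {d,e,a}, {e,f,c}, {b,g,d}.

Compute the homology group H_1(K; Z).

K has 7 vertices, 18 edges, 12 triangles.
rank ∂_1 = 6, rank ∂_2 = 12 ⇒ b_1 = 18 − 6 − 12 = 0; ∂_2 has invariant factor(s) [2] giving torsion. So H_1 = Z/2Z.

H_1 = Z/2Z.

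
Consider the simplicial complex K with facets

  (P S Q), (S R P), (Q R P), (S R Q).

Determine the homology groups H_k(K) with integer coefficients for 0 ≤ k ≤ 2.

Take the total order P < Q < R < S on the vertex set. Then K (dimension 2) consists of the simplices:

  0-simplices (4): P, Q, R, S
  1-simplices (6): PQ, PR, PS, QR, QS, RS
  2-simplices (4): PQR, PQS, PRS, QRS

so the chain groups are C_0 ≅ Z^4, C_1 ≅ Z^6, C_2 ≅ Z^4.

Boundary ∂_1: C_1 → C_0 maps an edge to its endpoints' difference, ∂[p,q] = q − p.
The resulting 4×6 matrix has rank 3, and its Smith normal form has invariant factors (1,1,1).

The boundary map ∂_2: C_2 → C_1 acts by ∂[p,q,r] = [q,r] − [p,r] + [p,q]. For instance
  ∂QRS = RS − QS + QR,
  ∂PRS = RS − PS + PR.
The 6×4 boundary matrix has rank 3 and Smith normal form diag(1,1,1).

Computing H_k = (kernel of ∂_k) / (image of ∂_{k+1}):

  H_0: rank C_0 − rank ∂_1 = 4 − 3 = 1, and the invariant factors of ∂_1 are all 1, so H_0 = Z.
  H_1: rank ker ∂_1 − rank ∂_2 = (6 − 3) − 3 = 0, and the invariant factors of ∂_2 are all 1, so H_1 = 0.
  H_2: rank ker ∂_2 − rank ∂_3 = (4 − 3) − 0 = 1, and there is no ∂_3, so H_2 = Z.

H_0 = Z,  H_1 = 0,  H_2 = Z.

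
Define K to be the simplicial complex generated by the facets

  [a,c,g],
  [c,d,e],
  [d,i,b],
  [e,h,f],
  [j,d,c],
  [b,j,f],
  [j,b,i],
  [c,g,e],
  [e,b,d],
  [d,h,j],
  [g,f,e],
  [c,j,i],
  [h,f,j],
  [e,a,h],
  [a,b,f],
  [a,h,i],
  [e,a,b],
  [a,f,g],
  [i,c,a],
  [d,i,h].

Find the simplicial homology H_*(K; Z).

K has 10 vertices, 30 edges, 20 triangles.
rank ∂_0 = 0, rank ∂_1 = 9 ⇒ b_0 = 10 − 0 − 9 = 1; all invariant factors of ∂_1 are 1 so no torsion. So H_0 ≅ Z.
rank ∂_1 = 9, rank ∂_2 = 20 ⇒ b_1 = 30 − 9 − 20 = 1; ∂_2 has invariant factor(s) [2] giving torsion. So H_1 ≅ Z ⊕ Z/2Z.
rank ∂_2 = 20, rank ∂_3 = 0 ⇒ b_2 = 20 − 20 − 0 = 0. So H_2 ≅ 0.

H_0 = Z,  H_1 = Z ⊕ Z/2Z,  H_2 = 0.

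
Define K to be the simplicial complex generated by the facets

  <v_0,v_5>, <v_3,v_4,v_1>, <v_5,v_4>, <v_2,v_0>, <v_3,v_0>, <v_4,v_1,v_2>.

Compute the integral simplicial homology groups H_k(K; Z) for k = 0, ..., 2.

K has 6 vertices, 9 edges, 2 triangles.
rank ∂_0 = 0, rank ∂_1 = 5 ⇒ b_0 = 6 − 0 − 5 = 1; all invariant factors of ∂_1 are 1 so no torsion. So H_0 = Z.
rank ∂_1 = 5, rank ∂_2 = 2 ⇒ b_1 = 9 − 5 − 2 = 2; all invariant factors of ∂_2 are 1 so no torsion. So H_1 = Z^2.
rank ∂_2 = 2, rank ∂_3 = 0 ⇒ b_2 = 2 − 2 − 0 = 0. So H_2 = 0.

H_0 = Z,  H_1 = Z^2,  H_2 = 0.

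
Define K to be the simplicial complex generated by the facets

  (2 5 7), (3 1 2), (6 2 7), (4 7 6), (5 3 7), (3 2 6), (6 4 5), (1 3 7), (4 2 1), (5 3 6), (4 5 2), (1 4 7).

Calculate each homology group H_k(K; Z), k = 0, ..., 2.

Take the total order 1 < 2 < 3 < 4 < 5 < 6 < 7 on the vertex set. Then K (dimension 2) consists of the simplices:

  0-simplices (7): [1], [2], [3], [4], [5], [6], [7]
  1-simplices (18): [1,2], [1,3], [1,4], [1,7], [2,3], [2,4], [2,5], [2,6], [2,7], [3,5], [3,6], [3,7], [4,5], [4,6], [4,7], [5,6], [5,7], [6,7]
  2-simplices (12): [1,2,3], [1,2,4], [1,3,7], [1,4,7], [2,3,6], [2,4,5], [2,5,7], [2,6,7], [3,5,6], [3,5,7], [4,5,6], [4,6,7]

giving chain groups C_0 ≅ Z^7, C_1 ≅ Z^18, C_2 ≅ Z^12.

The boundary map ∂_1: C_1 → C_0 sends each edge [p,q] (with p < q) to q − p. For instance
  ∂[4,7] = [7] − [4].
The resulting 7×18 matrix has rank 6, and its Smith normal form has invariant factors (1,1,1,1,1,1).

The boundary map ∂_2: C_2 → C_1 maps a triangle to the signed sum of its edges. For instance
  ∂[1,3,7] = [3,7] − [1,7] + [1,3],
  ∂[1,2,3] = [2,3] − [1,3] + [1,2].
The resulting 18×12 matrix has rank 12, and its Smith normal form has invariant factors (1,1,1,1,1,1,1,1,1,1,1,2).

Reading off H_k = ker ∂_k / im ∂_{k+1}:

  H_0: rank C_0 − rank ∂_1 = 7 − 6 = 1, and the invariant factors of ∂_1 are all 1, so H_0 ≅ Z.
  H_1: rank ker ∂_1 − rank ∂_2 = (18 − 6) − 12 = 0, and ∂_2 has invariant factor 2 > 1, so H_1 ≅ Z/2.
  H_2: rank ker ∂_2 − rank ∂_3 = (12 − 12) − 0 = 0, and there is no ∂_3, so H_2 ≅ 0.

H_0 ≅ Z,  H_1 ≅ Z/2,  H_2 = 0.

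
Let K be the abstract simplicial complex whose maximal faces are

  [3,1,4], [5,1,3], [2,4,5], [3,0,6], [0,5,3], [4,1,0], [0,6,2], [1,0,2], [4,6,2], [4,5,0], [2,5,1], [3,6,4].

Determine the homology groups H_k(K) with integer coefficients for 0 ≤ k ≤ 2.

Fix the vertex order 0 < 1 < 2 < 3 < 4 < 5 < 6 and write every simplex with vertices in increasing order. Then dim K = 2 and the simplices of K are:

  0-simplices (7): [0], [1], [2], [3], [4], [5], [6]
  1-simplices (18): [0,1], [0,2], [0,3], [0,4], [0,5], [0,6], [1,2], [1,3], [1,4], [1,5], [2,4], [2,5], [2,6], [3,4], [3,5], [3,6], [4,5], [4,6]
  2-simplices (12): [0,1,2], [0,1,4], [0,2,6], [0,3,5], [0,3,6], [0,4,5], [1,2,5], [1,3,4], [1,3,5], [2,4,5], [2,4,6], [3,4,6]

so the chain groups are C_0 ≅ Z^7, C_1 ≅ Z^18, C_2 ≅ Z^12.

∂_1: C_1 → C_0 is given by ∂[p,q] = [q] − [p]. For instance
  ∂[2,5] = [5] − [2].
The 7×18 boundary matrix has rank 6 and Smith normal form diag(1,1,1,1,1,1).

Boundary ∂_2: C_2 → C_1 sends each 2-simplex [p,q,r] to [q,r] − [p,r] + [p,q]. For instance
  ∂[2,4,5] = [4,5] − [2,5] + [2,4],
  ∂[0,4,5] = [4,5] − [0,5] + [0,4].
The 18×12 boundary matrix has rank 12 and Smith normal form diag(1,1,1,1,1,1,1,1,1,1,1,2).

Computing H_k = (kernel of ∂_k) / (image of ∂_{k+1}):

  H_0: rank C_0 − rank ∂_1 = 7 − 6 = 1, and the invariant factors of ∂_1 are all 1, so H_0 ≅ Z.
  H_1: rank ker ∂_1 − rank ∂_2 = (18 − 6) − 12 = 0, and ∂_2 has invariant factor 2 > 1, so H_1 ≅ Z/2Z.
  H_2: rank ker ∂_2 − rank ∂_3 = (12 − 12) − 0 = 0, and there is no ∂_3, so H_2 ≅ 0.

H_0 = Z,  H_1 = Z/2Z,  H_2 = 0.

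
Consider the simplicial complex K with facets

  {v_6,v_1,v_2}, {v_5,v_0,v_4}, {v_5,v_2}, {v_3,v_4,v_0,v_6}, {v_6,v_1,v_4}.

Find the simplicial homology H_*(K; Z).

H_0 ≅ Z,  H_1 ≅ Z,  H_2 = 0,  H_3 = 0.

We work with the vertex ordering v_0 < v_1 < v_2 < v_3 < v_4 < v_5 < v_6. The simplices of K, each written with vertices in increasing order, are:

  0-simplices (7): [v_0], [v_1], [v_2], [v_3], [v_4], [v_5], [v_6]
  1-simplices (13): [v_0,v_3], [v_0,v_4], [v_0,v_5], [v_0,v_6], [v_1,v_2], [v_1,v_4], [v_1,v_6], [v_2,v_5], [v_2,v_6], [v_3,v_4], [v_3,v_6], [v_4,v_5], [v_4,v_6]
  2-simplices (7): [v_0,v_3,v_4], [v_0,v_3,v_6], [v_0,v_4,v_5], [v_0,v_4,v_6], [v_1,v_2,v_6], [v_1,v_4,v_6], [v_3,v_4,v_6]
  3-simplices (1): [v_0,v_3,v_4,v_6]

giving chain groups C_0 ≅ Z^7, C_1 ≅ Z^13, C_2 ≅ Z^7, C_3 ≅ Z^1.

The boundary map ∂_1: C_1 → C_0 is given by ∂[p,q] = [q] − [p]. For instance
  ∂[v_2,v_5] = [v_5] − [v_2].
As a 7×13 matrix over Z this has rank 6, with invariant factors (1,1,1,1,1,1).

∂_2: C_2 → C_1 maps a triangle to the signed sum of its edges. For instance
  ∂[v_0,v_3,v_6] = [v_3,v_6] − [v_0,v_6] + [v_0,v_3],
  ∂[v_0,v_4,v_5] = [v_4,v_5] − [v_0,v_5] + [v_0,v_4].
This gives a 13×7 integer matrix of rank 6; reducing to Smith normal form yields diagonal entries (1,1,1,1,1,1).

∂_3: C_3 → C_2 sends each 3-simplex σ to the alternating sum Σ_i (−1)^i (σ with its i-th vertex removed). For instance
  ∂[v_0,v_3,v_4,v_6] = [v_3,v_4,v_6] − [v_0,v_4,v_6] + [v_0,v_3,v_6] − [v_0,v_3,v_4].
As a 7×1 matrix over Z this has rank 1, with invariant factors (1).

From H_k ≅ ker(∂_k) / im(∂_{k+1}) we obtain:

  H_0: rank C_0 − rank ∂_1 = 7 − 6 = 1, and the invariant factors of ∂_1 are all 1, so H_0 ≅ Z.
  H_1: rank ker ∂_1 − rank ∂_2 = (13 − 6) − 6 = 1, and the invariant factors of ∂_2 are all 1, so H_1 ≅ Z.
  H_2: rank ker ∂_2 − rank ∂_3 = (7 − 6) − 1 = 0, and the invariant factors of ∂_3 are all 1, so H_2 ≅ 0.
  H_3: rank ker ∂_3 − rank ∂_4 = (1 − 1) − 0 = 0, and there is no ∂_4, so H_3 ≅ 0.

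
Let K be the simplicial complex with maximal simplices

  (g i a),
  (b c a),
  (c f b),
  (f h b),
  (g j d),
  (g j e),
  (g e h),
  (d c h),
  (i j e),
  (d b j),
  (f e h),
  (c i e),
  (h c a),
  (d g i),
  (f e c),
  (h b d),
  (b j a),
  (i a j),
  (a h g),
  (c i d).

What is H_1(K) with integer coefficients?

H_1 ≅ Z ⊕ Z/2.

Order the vertices as a < b < c < d < e < f < g < h < i < j. Listing each simplex with vertices in this order, K has dimension 2 with simplices:

  0-simplices (10): a, b, c, d, e, f, g, h, i, j
  1-simplices (30): ab, ac, ag, ah, ai, aj, bc, bd, bf, bh, bj, cd, ce, cf, ch, ci, dg, dh, di, dj, ef, eg, eh, ei, ej, fh, gh, gi, gj, ij
  2-simplices (20): abc, abj, ach, agh, agi, aij, bcf, bdh, bdj, bfh, cdh, cdi, cef, cei, dgi, dgj, efh, egh, egj, eij

Hence C_0 ≅ Z^10, C_1 ≅ Z^30, C_2 ≅ Z^20.

The boundary map ∂_1: C_1 → C_0 maps an edge to its endpoints' difference, ∂[p,q] = q − p.
This gives a 10×30 integer matrix of rank 9; reducing to Smith normal form yields diagonal entries (1,1,1,1,1,1,1,1,1).

The boundary map ∂_2: C_2 → C_1 sends each 2-simplex [p,q,r] to [q,r] − [p,r] + [p,q]. For instance
  ∂bcf = cf − bf + bc,
  ∂agh = gh − ah + ag.
This gives a 30×20 integer matrix of rank 20; reducing to Smith normal form yields diagonal entries (1,1,1,1,1,1,1,1,1,1,1,1,1,1,1,1,1,1,1,2).

Computing H_k = (kernel of ∂_k) / (image of ∂_{k+1}):

  H_1: rank ker ∂_1 − rank ∂_2 = (30 − 9) − 20 = 1, and ∂_2 has invariant factor 2 > 1, so H_1 ≅ Z ⊕ Z/2.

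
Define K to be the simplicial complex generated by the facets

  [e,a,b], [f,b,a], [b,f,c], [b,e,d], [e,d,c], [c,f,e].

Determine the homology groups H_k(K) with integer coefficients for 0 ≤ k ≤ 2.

H_0 = Z,  H_1 = Z,  H_2 = 0.

Take the total order a < b < c < d < e < f on the vertex set. Then K (dimension 2) consists of the simplices:

  0-simplices (6): a, b, c, d, e, f
  1-simplices (12): ab, ae, af, bc, bd, be, bf, cd, ce, cf, de, ef
  2-simplices (6): abe, abf, bcf, bde, cde, cef

giving chain groups C_0 ≅ Z^6, C_1 ≅ Z^12, C_2 ≅ Z^6.

The boundary map ∂_1: C_1 → C_0 maps an edge to its endpoints' difference, ∂[p,q] = q − p.
The resulting 6×12 matrix has rank 5, and its Smith normal form has invariant factors (1,1,1,1,1).

∂_2: C_2 → C_1 maps a triangle to the signed sum of its edges. For instance
  ∂bde = de − be + bd,
  ∂bcf = cf − bf + bc.
The 12×6 boundary matrix has rank 6 and Smith normal form diag(1,1,1,1,1,1).

Reading off H_k = ker ∂_k / im ∂_{k+1}:

  H_0: rank C_0 − rank ∂_1 = 6 − 5 = 1, and the invariant factors of ∂_1 are all 1, so H_0 = Z.
  H_1: rank ker ∂_1 − rank ∂_2 = (12 − 5) − 6 = 1, and the invariant factors of ∂_2 are all 1, so H_1 = Z.
  H_2: rank ker ∂_2 − rank ∂_3 = (6 − 6) − 0 = 0, and there is no ∂_3, so H_2 = 0.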